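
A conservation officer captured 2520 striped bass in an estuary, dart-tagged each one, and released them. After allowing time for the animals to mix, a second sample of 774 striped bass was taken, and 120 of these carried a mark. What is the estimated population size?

If marked individuals mix randomly, R/C ≈ M/N, giving N ≈ M·C/R.
N = (2520 × 774) / 120 = 1950480 / 120 = 16254

N = 16,254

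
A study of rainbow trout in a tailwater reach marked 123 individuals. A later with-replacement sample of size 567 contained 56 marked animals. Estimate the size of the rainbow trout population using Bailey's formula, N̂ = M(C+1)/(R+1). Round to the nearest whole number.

N ≈ 1226

N̂ = 123·(567+1)/(56+1) = 123·568/57 = 69864/57 ≈ 1225.7 → 1226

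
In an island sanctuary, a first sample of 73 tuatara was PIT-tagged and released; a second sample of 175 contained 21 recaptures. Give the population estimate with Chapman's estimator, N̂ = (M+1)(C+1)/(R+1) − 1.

N = 591

N̂ = (73+1)(175+1)/(21+1) − 1 = 74·176/22 − 1
= 13024/22 − 1 = 592 − 1 = 591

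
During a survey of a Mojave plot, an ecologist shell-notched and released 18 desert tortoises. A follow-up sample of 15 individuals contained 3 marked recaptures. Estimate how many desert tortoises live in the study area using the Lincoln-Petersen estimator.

N = 90

If marked individuals mix randomly, R/C ≈ M/N, giving N ≈ M·C/R.
N = (18 × 15) / 3 = 270 / 3 = 90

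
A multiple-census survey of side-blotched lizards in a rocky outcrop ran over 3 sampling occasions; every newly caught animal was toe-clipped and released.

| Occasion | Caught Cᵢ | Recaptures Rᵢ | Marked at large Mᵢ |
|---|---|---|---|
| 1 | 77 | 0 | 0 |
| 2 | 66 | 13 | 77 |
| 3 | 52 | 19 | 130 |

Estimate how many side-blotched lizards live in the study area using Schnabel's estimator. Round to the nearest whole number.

Σ MᵢCᵢ = 0·77 + 77·66 + 130·52 = 0 + 5082 + 6760 = 11842
Σ Rᵢ = 0 + 13 + 19 = 32
N̂ = 11842 / 32 ≈ 370.1 → 370

N ≈ 370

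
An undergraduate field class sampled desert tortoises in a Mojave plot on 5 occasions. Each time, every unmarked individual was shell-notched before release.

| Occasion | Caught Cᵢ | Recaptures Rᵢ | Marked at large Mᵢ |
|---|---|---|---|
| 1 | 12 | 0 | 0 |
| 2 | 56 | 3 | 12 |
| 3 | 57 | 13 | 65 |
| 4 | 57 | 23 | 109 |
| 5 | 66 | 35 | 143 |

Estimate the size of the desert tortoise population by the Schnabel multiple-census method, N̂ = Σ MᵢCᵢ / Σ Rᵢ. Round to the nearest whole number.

Σ MᵢCᵢ = 0·12 + 12·56 + 65·57 + 109·57 + 143·66 = 0 + 672 + 3705 + 6213 + 9438 = 20028
Σ Rᵢ = 0 + 3 + 13 + 23 + 35 = 74
N̂ = 20028 / 74 ≈ 270.6 → 271

N ≈ 271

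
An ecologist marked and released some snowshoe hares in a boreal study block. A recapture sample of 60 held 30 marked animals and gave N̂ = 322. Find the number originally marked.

From N = M·C/R: M = N·R / C = 322·30 / 60 = 9660 / 60 = 161.

M = 161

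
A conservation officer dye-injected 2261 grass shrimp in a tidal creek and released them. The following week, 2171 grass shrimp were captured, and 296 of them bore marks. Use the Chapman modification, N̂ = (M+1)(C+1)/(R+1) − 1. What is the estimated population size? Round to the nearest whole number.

N ≈ 16,541

N̂ = (2261+1)(2171+1)/(296+1) − 1 = 2262·2172/297 − 1
= 4913064/297 − 1 ≈ 16542.3 − 1 ≈ 16541.3 → 16541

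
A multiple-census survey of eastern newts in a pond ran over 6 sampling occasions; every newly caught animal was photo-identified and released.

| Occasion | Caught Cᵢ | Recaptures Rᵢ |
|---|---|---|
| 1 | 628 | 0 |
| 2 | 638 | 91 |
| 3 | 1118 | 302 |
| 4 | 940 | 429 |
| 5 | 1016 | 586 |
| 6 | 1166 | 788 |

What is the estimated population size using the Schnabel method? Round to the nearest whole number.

Marked at large before each occasion: Mᵢ = Σⱼ<ᵢ (Cⱼ − Rⱼ) → M1=0, M2=628, M3=1175, M4=1991, M5=2502, M6=2932
Σ MᵢCᵢ = 0·628 + 628·638 + 1175·1118 + 1991·940 + 2502·1016 + 2932·1166 = 0 + 400664 + 1313650 + 1871540 + 2542032 + 3418712 = 9546598
Σ Rᵢ = 0 + 91 + 302 + 429 + 586 + 788 = 2196
N̂ = 9546598 / 2196 ≈ 4347.3 → 4347

N ≈ 4347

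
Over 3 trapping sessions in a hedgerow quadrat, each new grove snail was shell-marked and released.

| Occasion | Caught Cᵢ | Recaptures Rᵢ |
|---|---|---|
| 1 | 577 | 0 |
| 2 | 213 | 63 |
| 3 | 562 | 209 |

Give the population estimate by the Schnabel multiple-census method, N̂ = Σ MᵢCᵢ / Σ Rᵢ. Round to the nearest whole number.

N ≈ 1954

Marked at large before each occasion: Mᵢ = Σⱼ<ᵢ (Cⱼ − Rⱼ) → M1=0, M2=577, M3=727
Σ MᵢCᵢ = 0·577 + 577·213 + 727·562 = 0 + 122901 + 408574 = 531475
Σ Rᵢ = 0 + 63 + 209 = 272
N̂ = 531475 / 272 ≈ 1954.0 → 1954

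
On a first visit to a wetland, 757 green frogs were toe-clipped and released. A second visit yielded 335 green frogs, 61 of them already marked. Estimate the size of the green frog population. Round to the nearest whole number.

If marked individuals mix randomly, R/C ≈ M/N, giving N ≈ M·C/R.
N = (757 × 335) / 61 = 253595 / 61 ≈ 4157.3 → 4157

N ≈ 4157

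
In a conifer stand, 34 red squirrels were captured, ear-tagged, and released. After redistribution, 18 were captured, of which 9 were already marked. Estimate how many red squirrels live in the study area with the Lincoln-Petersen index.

N = (34 × 18) / 9 = 612 / 9 = 68

N = 68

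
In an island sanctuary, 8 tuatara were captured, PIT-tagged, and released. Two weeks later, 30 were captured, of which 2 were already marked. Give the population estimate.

If marked individuals mix randomly, R/C ≈ M/N, giving N ≈ M·C/R.
N = (8 × 30) / 2 = 240 / 2 = 120

N = 120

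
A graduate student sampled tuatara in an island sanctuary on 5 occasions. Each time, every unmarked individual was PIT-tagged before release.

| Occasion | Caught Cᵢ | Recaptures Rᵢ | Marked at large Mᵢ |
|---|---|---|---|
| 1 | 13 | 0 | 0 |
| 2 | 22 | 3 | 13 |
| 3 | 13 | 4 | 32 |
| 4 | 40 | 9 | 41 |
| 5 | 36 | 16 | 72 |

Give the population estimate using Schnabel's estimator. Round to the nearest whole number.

Σ MᵢCᵢ = 0·13 + 13·22 + 32·13 + 41·40 + 72·36 = 0 + 286 + 416 + 1640 + 2592 = 4934
Σ Rᵢ = 0 + 3 + 4 + 9 + 16 = 32
N̂ = 4934 / 32 ≈ 154.2 → 154

N ≈ 154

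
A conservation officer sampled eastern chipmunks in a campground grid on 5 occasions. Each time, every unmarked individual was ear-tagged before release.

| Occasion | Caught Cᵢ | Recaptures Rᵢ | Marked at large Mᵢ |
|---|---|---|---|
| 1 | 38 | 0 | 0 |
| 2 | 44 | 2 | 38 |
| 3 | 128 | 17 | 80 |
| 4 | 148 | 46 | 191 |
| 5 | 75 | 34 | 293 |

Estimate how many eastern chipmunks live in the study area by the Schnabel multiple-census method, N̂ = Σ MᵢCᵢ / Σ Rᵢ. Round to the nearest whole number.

Σ MᵢCᵢ = 0·38 + 38·44 + 80·128 + 191·148 + 293·75 = 0 + 1672 + 10240 + 28268 + 21975 = 62155
Σ Rᵢ = 0 + 2 + 17 + 46 + 34 = 99
N̂ = 62155 / 99 ≈ 627.8 → 628

N ≈ 628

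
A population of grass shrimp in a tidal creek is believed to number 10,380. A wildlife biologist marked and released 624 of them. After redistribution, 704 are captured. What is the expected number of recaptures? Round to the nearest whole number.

Expected recaptures E[R] = M·C / N.
E[R] = 624 × 704 / 10380 = 439296 / 10380 ≈ 42.3 → 42

expected recaptures ≈ 42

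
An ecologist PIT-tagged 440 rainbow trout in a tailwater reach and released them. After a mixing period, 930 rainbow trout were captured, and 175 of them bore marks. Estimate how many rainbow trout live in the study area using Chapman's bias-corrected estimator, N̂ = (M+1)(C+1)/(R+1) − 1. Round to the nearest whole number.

N ≈ 2332

N̂ = (440+1)(930+1)/(175+1) − 1 = 441·931/176 − 1
= 410571/176 − 1 ≈ 2332.8 − 1 ≈ 2331.8 → 2332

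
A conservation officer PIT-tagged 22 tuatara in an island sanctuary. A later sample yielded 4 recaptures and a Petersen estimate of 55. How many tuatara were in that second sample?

From N = M·C/R: C = N·R / M = 55·4 / 22 = 220 / 22 = 10.

C = 10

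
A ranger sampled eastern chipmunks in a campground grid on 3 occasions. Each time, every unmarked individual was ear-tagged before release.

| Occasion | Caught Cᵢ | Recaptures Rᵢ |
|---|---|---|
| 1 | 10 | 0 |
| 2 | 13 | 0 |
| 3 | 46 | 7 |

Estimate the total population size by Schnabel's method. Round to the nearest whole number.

N ≈ 170

Marked at large before each occasion: Mᵢ = Σⱼ<ᵢ (Cⱼ − Rⱼ) → M1=0, M2=10, M3=23
Σ MᵢCᵢ = 0·10 + 10·13 + 23·46 = 0 + 130 + 1058 = 1188
Σ Rᵢ = 0 + 0 + 7 = 7
N̂ = 1188 / 7 ≈ 169.7 → 170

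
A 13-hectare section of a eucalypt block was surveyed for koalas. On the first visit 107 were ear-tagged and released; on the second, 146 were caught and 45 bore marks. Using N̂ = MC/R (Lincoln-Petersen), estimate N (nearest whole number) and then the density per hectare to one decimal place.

density ≈ 26.7 koalas per hectare

N̂ = 107·146/45 = 15622/45 ≈ 347.2 → 347
Density = N̂ / area = 347 / 13 ≈ 26.69 → 26.7 per hectare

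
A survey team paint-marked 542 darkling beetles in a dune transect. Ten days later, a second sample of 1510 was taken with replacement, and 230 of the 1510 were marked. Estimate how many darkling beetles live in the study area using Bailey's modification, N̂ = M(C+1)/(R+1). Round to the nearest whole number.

N ≈ 3545

N̂ = 542·(1510+1)/(230+1) = 542·1511/231 = 818962/231 ≈ 3545.3 → 3545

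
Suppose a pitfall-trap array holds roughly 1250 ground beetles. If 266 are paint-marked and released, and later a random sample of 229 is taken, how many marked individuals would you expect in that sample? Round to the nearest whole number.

The marked fraction of the population is 266/1250, so in a sample of 229 expect C·(M/N) marked.
E[R] = 266 × 229 / 1250 = 60914 / 1250 ≈ 48.7 → 49

expected recaptures ≈ 49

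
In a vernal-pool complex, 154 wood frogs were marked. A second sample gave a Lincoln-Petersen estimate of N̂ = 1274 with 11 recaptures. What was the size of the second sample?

C = 91

From N = M·C/R: C = N·R / M = 1274·11 / 154 = 14014 / 154 = 91.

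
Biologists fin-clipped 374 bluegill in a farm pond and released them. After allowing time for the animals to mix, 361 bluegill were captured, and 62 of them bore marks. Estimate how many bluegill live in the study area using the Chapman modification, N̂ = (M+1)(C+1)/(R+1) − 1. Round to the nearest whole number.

N ≈ 2154

N̂ = (374+1)(361+1)/(62+1) − 1 = 375·362/63 − 1
= 135750/63 − 1 ≈ 2154.8 − 1 ≈ 2153.8 → 2154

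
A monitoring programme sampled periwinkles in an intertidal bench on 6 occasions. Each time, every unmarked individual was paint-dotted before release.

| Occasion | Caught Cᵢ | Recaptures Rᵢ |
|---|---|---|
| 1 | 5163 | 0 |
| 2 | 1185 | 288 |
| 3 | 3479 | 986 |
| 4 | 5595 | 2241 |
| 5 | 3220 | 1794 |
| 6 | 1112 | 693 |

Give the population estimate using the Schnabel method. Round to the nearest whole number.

Marked at large before each occasion: Mᵢ = Σⱼ<ᵢ (Cⱼ − Rⱼ) → M1=0, M2=5163, M3=6060, M4=8553, M5=11907, M6=13333
Σ MᵢCᵢ = 0·5163 + 5163·1185 + 6060·3479 + 8553·5595 + 11907·3220 + 13333·1112 = 0 + 6118155 + 21082740 + 47854035 + 38340540 + 14826296 = 128221766
Σ Rᵢ = 0 + 288 + 986 + 2241 + 1794 + 693 = 6002
N̂ = 128221766 / 6002 ≈ 21363.2 → 21363

N ≈ 21,363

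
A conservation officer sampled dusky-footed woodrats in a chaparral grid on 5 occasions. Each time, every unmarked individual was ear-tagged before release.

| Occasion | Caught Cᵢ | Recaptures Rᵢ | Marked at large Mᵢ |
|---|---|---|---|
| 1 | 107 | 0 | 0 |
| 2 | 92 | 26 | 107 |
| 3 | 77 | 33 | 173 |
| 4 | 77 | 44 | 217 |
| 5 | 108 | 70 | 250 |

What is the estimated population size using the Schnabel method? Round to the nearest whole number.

Σ MᵢCᵢ = 0·107 + 107·92 + 173·77 + 217·77 + 250·108 = 0 + 9844 + 13321 + 16709 + 27000 = 66874
Σ Rᵢ = 0 + 26 + 33 + 44 + 70 = 173
N̂ = 66874 / 173 ≈ 386.6 → 387

N ≈ 387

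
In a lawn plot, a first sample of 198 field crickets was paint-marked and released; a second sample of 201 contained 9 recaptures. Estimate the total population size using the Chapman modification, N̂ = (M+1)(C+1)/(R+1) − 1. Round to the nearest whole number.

N̂ = (198+1)(201+1)/(9+1) − 1 = 199·202/10 − 1
= 40198/10 − 1 ≈ 4019.8 − 1 ≈ 4018.8 → 4019

N ≈ 4019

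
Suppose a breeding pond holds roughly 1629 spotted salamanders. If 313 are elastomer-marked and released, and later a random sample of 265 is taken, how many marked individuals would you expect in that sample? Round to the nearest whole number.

Expected recaptures E[R] = M·C / N.
E[R] = 313 × 265 / 1629 = 82945 / 1629 ≈ 50.9 → 51

expected recaptures ≈ 51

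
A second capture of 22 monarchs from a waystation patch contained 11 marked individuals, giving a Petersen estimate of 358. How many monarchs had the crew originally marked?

M = 179

From N = M·C/R: M = N·R / C = 358·11 / 22 = 3938 / 22 = 179.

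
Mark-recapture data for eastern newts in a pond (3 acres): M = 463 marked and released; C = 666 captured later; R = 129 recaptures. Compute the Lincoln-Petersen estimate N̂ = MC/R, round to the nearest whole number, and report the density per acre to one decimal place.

density ≈ 796.7 eastern newts per acre

N̂ = 463·666/129 = 308358/129 ≈ 2390.4 → 2390
Density = N̂ / area = 2390 / 3 ≈ 796.67 → 796.7 per acre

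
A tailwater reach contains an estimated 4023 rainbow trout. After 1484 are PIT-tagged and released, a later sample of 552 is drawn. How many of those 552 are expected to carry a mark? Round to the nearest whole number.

Expected recaptures E[R] = M·C / N.
E[R] = 1484 × 552 / 4023 = 819168 / 4023 ≈ 203.6 → 204

expected recaptures ≈ 204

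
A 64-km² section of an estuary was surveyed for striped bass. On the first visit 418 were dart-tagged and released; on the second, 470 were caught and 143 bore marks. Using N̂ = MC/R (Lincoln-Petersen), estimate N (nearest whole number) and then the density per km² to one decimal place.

N̂ = 418·470/143 = 196460/143 ≈ 1373.8 → 1374
Density = N̂ / area = 1374 / 64 ≈ 21.47 → 21.5 per km²

density ≈ 21.5 striped bass per km²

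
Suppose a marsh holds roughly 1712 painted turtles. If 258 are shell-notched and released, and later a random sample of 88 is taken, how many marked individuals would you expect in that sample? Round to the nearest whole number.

expected recaptures ≈ 13

Expected recaptures E[R] = M·C / N.
E[R] = 258 × 88 / 1712 = 22704 / 1712 ≈ 13.3 → 13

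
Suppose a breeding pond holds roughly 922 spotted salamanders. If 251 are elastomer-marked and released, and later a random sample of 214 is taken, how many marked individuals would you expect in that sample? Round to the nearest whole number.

expected recaptures ≈ 58

The marked fraction of the population is 251/922, so in a sample of 214 expect C·(M/N) marked.
E[R] = 251 × 214 / 922 = 53714 / 922 ≈ 58.3 → 58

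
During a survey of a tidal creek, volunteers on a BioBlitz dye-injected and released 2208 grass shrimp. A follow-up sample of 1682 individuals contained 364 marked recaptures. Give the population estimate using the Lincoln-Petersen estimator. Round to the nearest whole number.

N ≈ 10,203

Lincoln-Petersen assumes M/N = R/C, so N = M·C / R.
N = (2208 × 1682) / 364 = 3713856 / 364 ≈ 10202.9 → 10203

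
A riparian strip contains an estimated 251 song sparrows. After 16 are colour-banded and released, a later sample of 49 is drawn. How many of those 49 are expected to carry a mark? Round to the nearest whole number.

expected recaptures ≈ 3

The marked fraction of the population is 16/251, so in a sample of 49 expect C·(M/N) marked.
E[R] = 16 × 49 / 251 = 784 / 251 ≈ 3.1 → 3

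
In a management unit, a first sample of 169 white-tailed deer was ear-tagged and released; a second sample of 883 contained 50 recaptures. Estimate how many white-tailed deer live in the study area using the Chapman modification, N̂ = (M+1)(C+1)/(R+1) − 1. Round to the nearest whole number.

N ≈ 2946

N̂ = (169+1)(883+1)/(50+1) − 1 = 170·884/51 − 1
= 150280/51 − 1 ≈ 2946.7 − 1 ≈ 2945.7 → 2946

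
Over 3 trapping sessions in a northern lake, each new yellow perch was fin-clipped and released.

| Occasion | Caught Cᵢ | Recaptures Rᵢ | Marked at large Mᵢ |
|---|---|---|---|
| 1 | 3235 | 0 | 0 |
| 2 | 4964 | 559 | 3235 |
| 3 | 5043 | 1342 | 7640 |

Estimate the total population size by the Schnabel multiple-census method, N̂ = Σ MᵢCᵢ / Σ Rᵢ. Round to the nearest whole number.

Σ MᵢCᵢ = 0·3235 + 3235·4964 + 7640·5043 = 0 + 16058540 + 38528520 = 54587060
Σ Rᵢ = 0 + 559 + 1342 = 1901
N̂ = 54587060 / 1901 ≈ 28714.9 → 28715

N ≈ 28,715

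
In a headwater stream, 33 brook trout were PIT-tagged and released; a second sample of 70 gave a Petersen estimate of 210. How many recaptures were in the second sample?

R = 11

From N = M·C/R: R = M·C / N = 33·70 / 210 = 2310 / 210 = 11.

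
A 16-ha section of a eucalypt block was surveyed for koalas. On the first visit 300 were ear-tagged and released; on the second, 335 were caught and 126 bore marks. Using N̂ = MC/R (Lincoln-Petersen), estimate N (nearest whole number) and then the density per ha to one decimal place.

density ≈ 49.9 koalas per ha

N̂ = 300·335/126 = 100500/126 ≈ 797.6 → 798
Density = N̂ / area = 798 / 16 ≈ 49.88 → 49.9 per ha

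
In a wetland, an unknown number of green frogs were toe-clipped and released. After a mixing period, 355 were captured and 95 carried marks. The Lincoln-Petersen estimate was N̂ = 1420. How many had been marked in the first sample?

M = 380

From N = M·C/R: M = N·R / C = 1420·95 / 355 = 134900 / 355 = 380.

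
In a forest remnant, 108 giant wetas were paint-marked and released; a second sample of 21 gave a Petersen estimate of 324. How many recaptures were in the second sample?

R = 7

From N = M·C/R: R = M·C / N = 108·21 / 324 = 2268 / 324 = 7.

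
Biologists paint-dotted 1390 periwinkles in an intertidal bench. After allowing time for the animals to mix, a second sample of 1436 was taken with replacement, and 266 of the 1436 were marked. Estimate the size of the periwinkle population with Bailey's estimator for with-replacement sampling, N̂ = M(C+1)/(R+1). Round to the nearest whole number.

N̂ = 1390·(1436+1)/(266+1) = 1390·1437/267 = 1997430/267 ≈ 7481.0 → 7481

N ≈ 7481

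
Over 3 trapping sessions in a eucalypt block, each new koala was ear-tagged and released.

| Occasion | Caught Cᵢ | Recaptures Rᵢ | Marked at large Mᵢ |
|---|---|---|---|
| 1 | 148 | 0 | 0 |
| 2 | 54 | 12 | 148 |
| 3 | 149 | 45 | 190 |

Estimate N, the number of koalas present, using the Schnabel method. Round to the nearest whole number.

Σ MᵢCᵢ = 0·148 + 148·54 + 190·149 = 0 + 7992 + 28310 = 36302
Σ Rᵢ = 0 + 12 + 45 = 57
N̂ = 36302 / 57 ≈ 636.9 → 637

N ≈ 637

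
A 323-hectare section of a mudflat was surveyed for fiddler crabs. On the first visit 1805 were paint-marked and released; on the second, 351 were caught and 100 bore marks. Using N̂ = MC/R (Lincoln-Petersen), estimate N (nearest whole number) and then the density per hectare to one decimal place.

N̂ = 1805·351/100 = 633555/100 ≈ 6335.6 → 6336
Density = N̂ / area = 6336 / 323 ≈ 19.62 → 19.6 per hectare

density ≈ 19.6 fiddler crabs per hectare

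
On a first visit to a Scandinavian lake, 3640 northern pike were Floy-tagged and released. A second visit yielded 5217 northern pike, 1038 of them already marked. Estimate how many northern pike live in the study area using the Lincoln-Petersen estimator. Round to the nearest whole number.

N ≈ 18,295

If marked individuals mix randomly, R/C ≈ M/N, giving N ≈ M·C/R.
N = (3640 × 5217) / 1038 = 18989880 / 1038 ≈ 18294.7 → 18295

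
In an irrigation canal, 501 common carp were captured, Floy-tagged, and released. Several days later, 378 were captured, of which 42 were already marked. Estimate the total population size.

N = (501 × 378) / 42 = 189378 / 42 = 4509

N = 4509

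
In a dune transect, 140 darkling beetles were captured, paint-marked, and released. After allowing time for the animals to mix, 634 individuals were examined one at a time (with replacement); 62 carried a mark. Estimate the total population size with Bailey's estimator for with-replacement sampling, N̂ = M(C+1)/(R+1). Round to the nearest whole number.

N̂ = 140·(634+1)/(62+1) = 140·635/63 = 88900/63 ≈ 1411.1 → 1411

N ≈ 1411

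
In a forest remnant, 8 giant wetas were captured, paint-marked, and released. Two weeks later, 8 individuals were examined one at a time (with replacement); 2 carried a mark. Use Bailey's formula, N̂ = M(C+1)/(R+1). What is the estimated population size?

N = 24

N̂ = 8·(8+1)/(2+1) = 8·9/3 = 72/3 = 24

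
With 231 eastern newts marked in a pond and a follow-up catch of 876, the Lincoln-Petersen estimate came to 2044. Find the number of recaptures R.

From N = M·C/R: R = M·C / N = 231·876 / 2044 = 202356 / 2044 = 99.

R = 99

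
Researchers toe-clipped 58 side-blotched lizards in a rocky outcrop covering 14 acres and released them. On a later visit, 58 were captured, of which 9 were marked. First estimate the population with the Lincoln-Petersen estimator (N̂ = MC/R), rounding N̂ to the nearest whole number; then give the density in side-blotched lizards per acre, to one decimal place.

density ≈ 26.7 side-blotched lizards per acre

N̂ = 58·58/9 = 3364/9 ≈ 373.8 → 374
Density = N̂ / area = 374 / 14 ≈ 26.71 → 26.7 per acre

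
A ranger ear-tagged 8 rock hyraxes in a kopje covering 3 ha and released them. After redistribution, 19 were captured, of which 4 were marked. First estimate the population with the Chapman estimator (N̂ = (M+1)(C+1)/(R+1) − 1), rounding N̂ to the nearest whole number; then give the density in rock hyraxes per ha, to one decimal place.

N̂ = 9·20/5 − 1 = 180/5 − 1 = 35
Density = N̂ / area = 35 / 3 ≈ 11.67 → 11.7 per ha

density ≈ 11.7 rock hyraxes per ha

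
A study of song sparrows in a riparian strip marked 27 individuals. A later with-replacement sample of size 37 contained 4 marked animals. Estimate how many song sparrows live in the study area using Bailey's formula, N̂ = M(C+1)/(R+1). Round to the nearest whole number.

N ≈ 205

N̂ = 27·(37+1)/(4+1) = 27·38/5 = 1026/5 ≈ 205.2 → 205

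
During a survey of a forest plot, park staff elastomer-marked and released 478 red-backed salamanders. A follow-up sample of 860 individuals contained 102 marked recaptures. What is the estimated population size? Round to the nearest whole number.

If marked individuals mix randomly, R/C ≈ M/N, giving N ≈ M·C/R.
N = (478 × 860) / 102 = 411080 / 102 ≈ 4030.2 → 4030

N ≈ 4030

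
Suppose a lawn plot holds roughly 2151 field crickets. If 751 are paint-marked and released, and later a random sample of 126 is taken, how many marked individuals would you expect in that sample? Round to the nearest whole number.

Expected recaptures E[R] = M·C / N.
E[R] = 751 × 126 / 2151 = 94626 / 2151 ≈ 44.0 → 44

expected recaptures ≈ 44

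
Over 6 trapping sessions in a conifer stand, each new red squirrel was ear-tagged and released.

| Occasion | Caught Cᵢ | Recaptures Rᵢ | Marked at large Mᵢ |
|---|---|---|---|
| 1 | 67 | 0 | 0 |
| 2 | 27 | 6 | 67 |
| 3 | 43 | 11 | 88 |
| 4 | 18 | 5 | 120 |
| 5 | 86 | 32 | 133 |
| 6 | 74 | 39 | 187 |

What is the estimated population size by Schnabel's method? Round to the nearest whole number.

N ≈ 355

Σ MᵢCᵢ = 0·67 + 67·27 + 88·43 + 120·18 + 133·86 + 187·74 = 0 + 1809 + 3784 + 2160 + 11438 + 13838 = 33029
Σ Rᵢ = 0 + 6 + 11 + 5 + 32 + 39 = 93
N̂ = 33029 / 93 ≈ 355.2 → 355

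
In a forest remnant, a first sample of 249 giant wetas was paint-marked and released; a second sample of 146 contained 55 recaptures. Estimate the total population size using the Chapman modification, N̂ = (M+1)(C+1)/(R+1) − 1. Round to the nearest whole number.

N ≈ 655

N̂ = (249+1)(146+1)/(55+1) − 1 = 250·147/56 − 1
= 36750/56 − 1 ≈ 656.2 − 1 ≈ 655.2 → 655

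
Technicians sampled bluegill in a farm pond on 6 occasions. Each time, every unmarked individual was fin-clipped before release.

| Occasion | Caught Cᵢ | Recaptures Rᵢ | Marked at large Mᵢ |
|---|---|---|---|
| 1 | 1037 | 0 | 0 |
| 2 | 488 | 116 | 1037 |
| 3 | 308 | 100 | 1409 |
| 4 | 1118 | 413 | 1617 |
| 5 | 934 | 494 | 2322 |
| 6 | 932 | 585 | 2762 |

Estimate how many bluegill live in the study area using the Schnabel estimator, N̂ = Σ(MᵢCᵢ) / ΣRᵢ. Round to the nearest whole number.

N ≈ 4386

Σ MᵢCᵢ = 0·1037 + 1037·488 + 1409·308 + 1617·1118 + 2322·934 + 2762·932 = 0 + 506056 + 433972 + 1807806 + 2168748 + 2574184 = 7490766
Σ Rᵢ = 0 + 116 + 100 + 413 + 494 + 585 = 1708
N̂ = 7490766 / 1708 ≈ 4385.7 → 4386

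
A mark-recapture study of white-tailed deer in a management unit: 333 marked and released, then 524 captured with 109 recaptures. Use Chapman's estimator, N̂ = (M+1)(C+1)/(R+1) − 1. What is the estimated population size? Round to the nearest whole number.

N̂ = (333+1)(524+1)/(109+1) − 1 = 334·525/110 − 1
= 175350/110 − 1 ≈ 1594.1 − 1 ≈ 1593.1 → 1593

N ≈ 1593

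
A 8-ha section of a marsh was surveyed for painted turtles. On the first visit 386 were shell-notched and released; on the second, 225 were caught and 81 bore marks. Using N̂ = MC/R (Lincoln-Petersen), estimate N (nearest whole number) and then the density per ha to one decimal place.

density ≈ 134.0 painted turtles per ha

N̂ = 386·225/81 = 86850/81 ≈ 1072.2 → 1072
Density = N̂ / area = 1072 / 8 = 134.0 per ha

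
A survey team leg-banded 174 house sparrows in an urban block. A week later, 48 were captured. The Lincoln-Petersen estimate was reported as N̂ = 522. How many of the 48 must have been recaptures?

From N = M·C/R: R = M·C / N = 174·48 / 522 = 8352 / 522 = 16.

R = 16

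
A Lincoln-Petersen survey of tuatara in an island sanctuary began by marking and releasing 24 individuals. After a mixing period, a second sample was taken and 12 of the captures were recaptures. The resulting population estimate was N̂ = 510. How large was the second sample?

From N = M·C/R: C = N·R / M = 510·12 / 24 = 6120 / 24 = 255.

C = 255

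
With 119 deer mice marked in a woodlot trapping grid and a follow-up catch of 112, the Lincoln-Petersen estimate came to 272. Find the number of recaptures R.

From N = M·C/R: R = M·C / N = 119·112 / 272 = 13328 / 272 = 49.

R = 49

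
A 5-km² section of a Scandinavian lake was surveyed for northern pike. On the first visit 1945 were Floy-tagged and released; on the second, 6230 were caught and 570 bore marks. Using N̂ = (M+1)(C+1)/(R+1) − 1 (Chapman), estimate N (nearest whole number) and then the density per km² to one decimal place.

N̂ = 1946·6231/571 − 1 = 12125526/571 − 1 ≈ 21234.6 → 21235
Density = N̂ / area = 21235 / 5 = 4247.0 per km²

density ≈ 4247.0 northern pike per km²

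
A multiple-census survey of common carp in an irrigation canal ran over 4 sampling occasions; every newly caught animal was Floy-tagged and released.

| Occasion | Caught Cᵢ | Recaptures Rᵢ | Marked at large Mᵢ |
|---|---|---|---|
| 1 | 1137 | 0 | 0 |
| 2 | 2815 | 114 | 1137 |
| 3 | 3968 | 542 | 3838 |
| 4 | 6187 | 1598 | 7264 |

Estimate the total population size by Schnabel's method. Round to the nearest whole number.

N ≈ 28,115

Σ MᵢCᵢ = 0·1137 + 1137·2815 + 3838·3968 + 7264·6187 = 0 + 3200655 + 15229184 + 44942368 = 63372207
Σ Rᵢ = 0 + 114 + 542 + 1598 = 2254
N̂ = 63372207 / 2254 ≈ 28115.4 → 28115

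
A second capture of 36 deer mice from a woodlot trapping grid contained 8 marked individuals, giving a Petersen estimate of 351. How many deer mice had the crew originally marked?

M = 78

From N = M·C/R: M = N·R / C = 351·8 / 36 = 2808 / 36 = 78.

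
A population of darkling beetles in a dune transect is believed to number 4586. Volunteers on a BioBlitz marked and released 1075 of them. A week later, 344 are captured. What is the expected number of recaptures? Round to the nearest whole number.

Expected recaptures E[R] = M·C / N.
E[R] = 1075 × 344 / 4586 = 369800 / 4586 ≈ 80.6 → 81

expected recaptures ≈ 81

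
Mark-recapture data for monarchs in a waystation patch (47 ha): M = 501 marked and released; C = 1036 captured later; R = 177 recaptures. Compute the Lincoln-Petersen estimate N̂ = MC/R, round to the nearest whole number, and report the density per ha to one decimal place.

density ≈ 62.4 monarchs per ha

N̂ = 501·1036/177 = 519036/177 ≈ 2932.4 → 2932
Density = N̂ / area = 2932 / 47 ≈ 62.38 → 62.4 per ha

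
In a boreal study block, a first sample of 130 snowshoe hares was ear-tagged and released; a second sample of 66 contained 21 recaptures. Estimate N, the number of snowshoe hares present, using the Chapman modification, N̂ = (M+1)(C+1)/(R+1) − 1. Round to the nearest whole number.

N ≈ 398

N̂ = (130+1)(66+1)/(21+1) − 1 = 131·67/22 − 1
= 8777/22 − 1 ≈ 399.0 − 1 ≈ 398.0 → 398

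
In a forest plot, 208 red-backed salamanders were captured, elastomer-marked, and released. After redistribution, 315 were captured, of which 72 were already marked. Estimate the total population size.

N = 910

N = (208 × 315) / 72 = 65520 / 72 = 910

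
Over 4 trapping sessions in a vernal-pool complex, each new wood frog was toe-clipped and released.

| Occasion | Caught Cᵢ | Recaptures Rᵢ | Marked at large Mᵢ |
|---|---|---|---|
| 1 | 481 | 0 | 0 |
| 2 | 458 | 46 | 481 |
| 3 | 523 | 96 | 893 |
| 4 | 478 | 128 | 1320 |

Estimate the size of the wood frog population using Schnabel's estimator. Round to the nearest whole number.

Σ MᵢCᵢ = 0·481 + 481·458 + 893·523 + 1320·478 = 0 + 220298 + 467039 + 630960 = 1318297
Σ Rᵢ = 0 + 46 + 96 + 128 = 270
N̂ = 1318297 / 270 ≈ 4882.6 → 4883

N ≈ 4883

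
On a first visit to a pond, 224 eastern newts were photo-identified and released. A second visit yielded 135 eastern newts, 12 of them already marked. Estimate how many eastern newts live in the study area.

N = 2520

Lincoln-Petersen assumes M/N = R/C, so N = M·C / R.
N = (224 × 135) / 12 = 30240 / 12 = 2520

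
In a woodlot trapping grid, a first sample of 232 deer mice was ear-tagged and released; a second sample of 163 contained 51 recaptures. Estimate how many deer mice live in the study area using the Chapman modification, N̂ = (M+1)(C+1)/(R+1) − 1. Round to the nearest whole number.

N ≈ 734

N̂ = (232+1)(163+1)/(51+1) − 1 = 233·164/52 − 1
= 38212/52 − 1 ≈ 734.8 − 1 ≈ 733.8 → 734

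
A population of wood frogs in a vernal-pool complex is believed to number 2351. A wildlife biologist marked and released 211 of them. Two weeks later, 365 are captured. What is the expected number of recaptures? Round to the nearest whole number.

Expected recaptures E[R] = M·C / N.
E[R] = 211 × 365 / 2351 = 77015 / 2351 ≈ 32.8 → 33

expected recaptures ≈ 33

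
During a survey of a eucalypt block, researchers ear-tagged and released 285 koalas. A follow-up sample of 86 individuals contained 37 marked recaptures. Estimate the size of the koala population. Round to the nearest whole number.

If marked individuals mix randomly, R/C ≈ M/N, giving N ≈ M·C/R.
N = (285 × 86) / 37 = 24510 / 37 ≈ 662.4 → 662

N ≈ 662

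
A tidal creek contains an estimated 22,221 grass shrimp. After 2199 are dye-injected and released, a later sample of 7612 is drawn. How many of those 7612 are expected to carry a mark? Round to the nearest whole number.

expected recaptures ≈ 753

Expected recaptures E[R] = M·C / N.
E[R] = 2199 × 7612 / 22221 = 16738788 / 22221 ≈ 753.3 → 753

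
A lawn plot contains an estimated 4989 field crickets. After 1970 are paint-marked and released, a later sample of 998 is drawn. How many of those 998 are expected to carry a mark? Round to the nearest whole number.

Expected recaptures E[R] = M·C / N.
E[R] = 1970 × 998 / 4989 = 1966060 / 4989 ≈ 394.1 → 394

expected recaptures ≈ 394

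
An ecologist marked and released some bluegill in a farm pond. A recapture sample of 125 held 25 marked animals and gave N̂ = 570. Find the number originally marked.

From N = M·C/R: M = N·R / C = 570·25 / 125 = 14250 / 125 = 114.

M = 114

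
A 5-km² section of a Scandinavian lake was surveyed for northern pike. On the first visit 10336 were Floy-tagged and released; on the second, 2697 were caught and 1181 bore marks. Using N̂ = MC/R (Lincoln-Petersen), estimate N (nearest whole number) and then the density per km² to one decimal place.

N̂ = 10336·2697/1181 = 27876192/1181 ≈ 23603.9 → 23604
Density = N̂ / area = 23604 / 5 ≈ 4720.80 → 4720.8 per km²

density ≈ 4720.8 northern pike per km²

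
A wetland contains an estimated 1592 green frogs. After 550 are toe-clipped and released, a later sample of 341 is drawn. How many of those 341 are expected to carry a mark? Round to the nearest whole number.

The marked fraction of the population is 550/1592, so in a sample of 341 expect C·(M/N) marked.
E[R] = 550 × 341 / 1592 = 187550 / 1592 ≈ 117.8 → 118

expected recaptures ≈ 118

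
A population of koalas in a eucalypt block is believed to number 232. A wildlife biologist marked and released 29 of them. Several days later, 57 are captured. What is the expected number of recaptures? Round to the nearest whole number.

expected recaptures ≈ 7

Expected recaptures E[R] = M·C / N.
E[R] = 29 × 57 / 232 = 1653 / 232 ≈ 7.1 → 7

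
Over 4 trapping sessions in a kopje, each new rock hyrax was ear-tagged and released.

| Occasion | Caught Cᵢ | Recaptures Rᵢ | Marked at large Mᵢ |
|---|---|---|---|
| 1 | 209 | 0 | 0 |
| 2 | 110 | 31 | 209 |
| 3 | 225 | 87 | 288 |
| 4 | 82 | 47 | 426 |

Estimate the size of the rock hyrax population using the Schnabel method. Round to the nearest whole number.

Σ MᵢCᵢ = 0·209 + 209·110 + 288·225 + 426·82 = 0 + 22990 + 64800 + 34932 = 122722
Σ Rᵢ = 0 + 31 + 87 + 47 = 165
N̂ = 122722 / 165 ≈ 743.8 → 744

N ≈ 744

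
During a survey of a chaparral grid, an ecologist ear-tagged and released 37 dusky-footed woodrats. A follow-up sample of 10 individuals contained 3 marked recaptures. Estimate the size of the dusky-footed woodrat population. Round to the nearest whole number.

If marked individuals mix randomly, R/C ≈ M/N, giving N ≈ M·C/R.
N = (37 × 10) / 3 = 370 / 3 ≈ 123.3 → 123

N ≈ 123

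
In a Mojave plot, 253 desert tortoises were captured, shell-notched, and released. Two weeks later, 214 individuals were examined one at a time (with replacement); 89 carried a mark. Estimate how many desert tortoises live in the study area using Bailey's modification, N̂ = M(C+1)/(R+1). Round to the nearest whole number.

N ≈ 604

N̂ = 253·(214+1)/(89+1) = 253·215/90 = 54395/90 ≈ 604.4 → 604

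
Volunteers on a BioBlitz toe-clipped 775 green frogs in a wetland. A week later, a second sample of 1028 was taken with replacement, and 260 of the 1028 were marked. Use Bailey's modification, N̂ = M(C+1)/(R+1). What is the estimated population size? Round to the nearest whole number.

N ≈ 3055

N̂ = 775·(1028+1)/(260+1) = 775·1029/261 = 797475/261 ≈ 3055.46 → 3055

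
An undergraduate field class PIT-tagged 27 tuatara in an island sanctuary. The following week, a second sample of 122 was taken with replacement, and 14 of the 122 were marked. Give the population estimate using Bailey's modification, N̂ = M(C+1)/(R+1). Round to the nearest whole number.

N̂ = 27·(122+1)/(14+1) = 27·123/15 = 3321/15 ≈ 221.4 → 221

N ≈ 221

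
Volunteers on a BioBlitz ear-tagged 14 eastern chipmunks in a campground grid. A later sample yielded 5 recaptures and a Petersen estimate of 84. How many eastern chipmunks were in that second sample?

C = 30

From N = M·C/R: C = N·R / M = 84·5 / 14 = 420 / 14 = 30.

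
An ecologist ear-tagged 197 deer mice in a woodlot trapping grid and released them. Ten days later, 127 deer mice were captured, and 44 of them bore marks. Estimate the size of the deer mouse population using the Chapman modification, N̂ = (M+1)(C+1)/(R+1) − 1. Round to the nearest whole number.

N̂ = (197+1)(127+1)/(44+1) − 1 = 198·128/45 − 1
= 25344/45 − 1 ≈ 563.2 − 1 ≈ 562.2 → 562

N ≈ 562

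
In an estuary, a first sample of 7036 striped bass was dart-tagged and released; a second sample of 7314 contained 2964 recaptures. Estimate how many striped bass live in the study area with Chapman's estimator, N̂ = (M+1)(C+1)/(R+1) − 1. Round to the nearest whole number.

N̂ = (7036+1)(7314+1)/(2964+1) − 1 = 7037·7315/2965 − 1
= 51475655/2965 − 1 ≈ 17361.1 − 1 ≈ 17360.1 → 17360

N ≈ 17,360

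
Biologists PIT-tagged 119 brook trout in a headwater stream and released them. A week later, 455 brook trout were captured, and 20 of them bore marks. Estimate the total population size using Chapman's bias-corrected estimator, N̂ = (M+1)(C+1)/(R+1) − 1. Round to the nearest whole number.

N̂ = (119+1)(455+1)/(20+1) − 1 = 120·456/21 − 1
= 54720/21 − 1 ≈ 2605.7 − 1 ≈ 2604.7 → 2605

N ≈ 2605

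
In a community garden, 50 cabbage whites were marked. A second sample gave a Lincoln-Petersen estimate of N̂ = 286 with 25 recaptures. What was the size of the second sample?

From N = M·C/R: C = N·R / M = 286·25 / 50 = 7150 / 50 = 143.

C = 143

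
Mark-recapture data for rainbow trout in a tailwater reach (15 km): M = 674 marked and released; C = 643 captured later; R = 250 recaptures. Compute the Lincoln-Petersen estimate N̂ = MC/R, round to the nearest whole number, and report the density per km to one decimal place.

density ≈ 115.6 rainbow trout per km

N̂ = 674·643/250 = 433382/250 ≈ 1733.5 → 1734
Density = N̂ / area = 1734 / 15 ≈ 115.60 → 115.6 per km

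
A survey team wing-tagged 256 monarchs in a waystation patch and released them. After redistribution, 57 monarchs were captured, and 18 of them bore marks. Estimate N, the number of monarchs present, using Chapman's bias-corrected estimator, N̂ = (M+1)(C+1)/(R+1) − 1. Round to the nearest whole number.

N ≈ 784

N̂ = (256+1)(57+1)/(18+1) − 1 = 257·58/19 − 1
= 14906/19 − 1 ≈ 784.5 − 1 ≈ 783.5 → 784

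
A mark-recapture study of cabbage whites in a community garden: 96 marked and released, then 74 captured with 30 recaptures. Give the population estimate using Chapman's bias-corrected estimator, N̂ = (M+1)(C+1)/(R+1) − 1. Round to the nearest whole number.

N̂ = (96+1)(74+1)/(30+1) − 1 = 97·75/31 − 1
= 7275/31 − 1 ≈ 234.7 − 1 ≈ 233.7 → 234

N ≈ 234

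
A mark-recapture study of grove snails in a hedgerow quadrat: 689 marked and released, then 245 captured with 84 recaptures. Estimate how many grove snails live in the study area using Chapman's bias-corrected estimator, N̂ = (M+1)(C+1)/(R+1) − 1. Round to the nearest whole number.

N̂ = (689+1)(245+1)/(84+1) − 1 = 690·246/85 − 1
= 169740/85 − 1 ≈ 1996.9 − 1 ≈ 1995.9 → 1996

N ≈ 1996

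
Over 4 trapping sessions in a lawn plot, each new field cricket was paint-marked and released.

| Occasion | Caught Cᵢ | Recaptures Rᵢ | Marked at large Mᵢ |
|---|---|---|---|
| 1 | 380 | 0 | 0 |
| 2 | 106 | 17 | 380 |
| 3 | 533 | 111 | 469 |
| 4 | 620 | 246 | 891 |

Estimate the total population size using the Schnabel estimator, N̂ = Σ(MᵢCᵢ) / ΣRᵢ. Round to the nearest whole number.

Σ MᵢCᵢ = 0·380 + 380·106 + 469·533 + 891·620 = 0 + 40280 + 249977 + 552420 = 842677
Σ Rᵢ = 0 + 17 + 111 + 246 = 374
N̂ = 842677 / 374 ≈ 2253.1 → 2253

N ≈ 2253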